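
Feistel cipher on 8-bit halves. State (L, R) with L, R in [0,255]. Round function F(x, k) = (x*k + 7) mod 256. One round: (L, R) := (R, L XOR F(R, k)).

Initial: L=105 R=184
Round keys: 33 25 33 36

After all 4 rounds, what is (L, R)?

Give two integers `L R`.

Round 1 (k=33): L=184 R=214
Round 2 (k=25): L=214 R=85
Round 3 (k=33): L=85 R=42
Round 4 (k=36): L=42 R=186

Answer: 42 186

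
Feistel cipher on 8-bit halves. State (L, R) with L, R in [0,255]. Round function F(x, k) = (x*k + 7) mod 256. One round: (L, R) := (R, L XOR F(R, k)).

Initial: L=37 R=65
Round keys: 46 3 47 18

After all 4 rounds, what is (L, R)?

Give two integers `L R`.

Answer: 161 175

Derivation:
Round 1 (k=46): L=65 R=144
Round 2 (k=3): L=144 R=246
Round 3 (k=47): L=246 R=161
Round 4 (k=18): L=161 R=175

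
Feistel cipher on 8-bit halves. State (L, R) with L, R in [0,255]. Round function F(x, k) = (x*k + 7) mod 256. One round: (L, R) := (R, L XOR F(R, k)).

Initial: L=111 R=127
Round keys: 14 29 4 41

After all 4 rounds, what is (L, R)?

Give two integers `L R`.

Answer: 121 18

Derivation:
Round 1 (k=14): L=127 R=150
Round 2 (k=29): L=150 R=122
Round 3 (k=4): L=122 R=121
Round 4 (k=41): L=121 R=18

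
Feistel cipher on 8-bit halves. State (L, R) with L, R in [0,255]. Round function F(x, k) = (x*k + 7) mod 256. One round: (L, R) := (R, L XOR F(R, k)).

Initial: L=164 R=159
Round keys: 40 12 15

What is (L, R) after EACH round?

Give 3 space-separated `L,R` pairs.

Round 1 (k=40): L=159 R=123
Round 2 (k=12): L=123 R=84
Round 3 (k=15): L=84 R=136

Answer: 159,123 123,84 84,136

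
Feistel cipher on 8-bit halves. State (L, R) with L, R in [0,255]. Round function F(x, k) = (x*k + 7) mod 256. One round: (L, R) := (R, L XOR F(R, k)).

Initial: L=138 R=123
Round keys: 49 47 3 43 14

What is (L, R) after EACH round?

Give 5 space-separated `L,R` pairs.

Answer: 123,24 24,20 20,91 91,68 68,228

Derivation:
Round 1 (k=49): L=123 R=24
Round 2 (k=47): L=24 R=20
Round 3 (k=3): L=20 R=91
Round 4 (k=43): L=91 R=68
Round 5 (k=14): L=68 R=228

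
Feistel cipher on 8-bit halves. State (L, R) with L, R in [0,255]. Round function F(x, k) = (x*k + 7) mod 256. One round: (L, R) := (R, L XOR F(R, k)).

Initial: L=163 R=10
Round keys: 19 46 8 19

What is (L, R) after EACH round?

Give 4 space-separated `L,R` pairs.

Answer: 10,102 102,81 81,233 233,3

Derivation:
Round 1 (k=19): L=10 R=102
Round 2 (k=46): L=102 R=81
Round 3 (k=8): L=81 R=233
Round 4 (k=19): L=233 R=3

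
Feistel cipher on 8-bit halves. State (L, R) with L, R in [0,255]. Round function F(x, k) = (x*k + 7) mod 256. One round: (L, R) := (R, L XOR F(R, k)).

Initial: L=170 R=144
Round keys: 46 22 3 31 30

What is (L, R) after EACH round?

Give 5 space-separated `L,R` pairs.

Round 1 (k=46): L=144 R=77
Round 2 (k=22): L=77 R=53
Round 3 (k=3): L=53 R=235
Round 4 (k=31): L=235 R=73
Round 5 (k=30): L=73 R=126

Answer: 144,77 77,53 53,235 235,73 73,126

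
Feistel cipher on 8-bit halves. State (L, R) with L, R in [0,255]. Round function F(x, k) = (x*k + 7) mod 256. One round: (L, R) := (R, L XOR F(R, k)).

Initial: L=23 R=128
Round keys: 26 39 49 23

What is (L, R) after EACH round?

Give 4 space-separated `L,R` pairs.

Answer: 128,16 16,247 247,94 94,142

Derivation:
Round 1 (k=26): L=128 R=16
Round 2 (k=39): L=16 R=247
Round 3 (k=49): L=247 R=94
Round 4 (k=23): L=94 R=142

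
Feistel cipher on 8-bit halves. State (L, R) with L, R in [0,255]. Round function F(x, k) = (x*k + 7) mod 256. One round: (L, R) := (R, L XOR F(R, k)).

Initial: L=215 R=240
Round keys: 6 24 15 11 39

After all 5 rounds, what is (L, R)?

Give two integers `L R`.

Round 1 (k=6): L=240 R=112
Round 2 (k=24): L=112 R=119
Round 3 (k=15): L=119 R=112
Round 4 (k=11): L=112 R=160
Round 5 (k=39): L=160 R=23

Answer: 160 23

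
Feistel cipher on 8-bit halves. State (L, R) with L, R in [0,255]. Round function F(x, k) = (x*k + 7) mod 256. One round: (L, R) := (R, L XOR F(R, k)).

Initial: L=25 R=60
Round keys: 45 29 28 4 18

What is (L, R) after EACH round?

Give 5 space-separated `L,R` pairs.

Round 1 (k=45): L=60 R=138
Round 2 (k=29): L=138 R=149
Round 3 (k=28): L=149 R=217
Round 4 (k=4): L=217 R=254
Round 5 (k=18): L=254 R=58

Answer: 60,138 138,149 149,217 217,254 254,58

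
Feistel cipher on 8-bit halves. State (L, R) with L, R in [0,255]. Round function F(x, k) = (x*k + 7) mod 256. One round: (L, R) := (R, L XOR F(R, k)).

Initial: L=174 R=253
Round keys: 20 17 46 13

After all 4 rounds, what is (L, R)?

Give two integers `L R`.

Answer: 208 214

Derivation:
Round 1 (k=20): L=253 R=101
Round 2 (k=17): L=101 R=65
Round 3 (k=46): L=65 R=208
Round 4 (k=13): L=208 R=214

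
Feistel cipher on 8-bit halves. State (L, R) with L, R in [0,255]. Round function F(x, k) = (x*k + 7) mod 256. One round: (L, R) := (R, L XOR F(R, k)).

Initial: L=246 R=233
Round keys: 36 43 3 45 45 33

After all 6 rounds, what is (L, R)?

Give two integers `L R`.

Round 1 (k=36): L=233 R=61
Round 2 (k=43): L=61 R=175
Round 3 (k=3): L=175 R=41
Round 4 (k=45): L=41 R=147
Round 5 (k=45): L=147 R=247
Round 6 (k=33): L=247 R=77

Answer: 247 77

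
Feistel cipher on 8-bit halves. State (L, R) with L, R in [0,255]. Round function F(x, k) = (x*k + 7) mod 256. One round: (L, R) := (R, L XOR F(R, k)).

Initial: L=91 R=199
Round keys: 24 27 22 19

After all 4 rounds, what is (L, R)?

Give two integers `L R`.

Answer: 171 188

Derivation:
Round 1 (k=24): L=199 R=244
Round 2 (k=27): L=244 R=4
Round 3 (k=22): L=4 R=171
Round 4 (k=19): L=171 R=188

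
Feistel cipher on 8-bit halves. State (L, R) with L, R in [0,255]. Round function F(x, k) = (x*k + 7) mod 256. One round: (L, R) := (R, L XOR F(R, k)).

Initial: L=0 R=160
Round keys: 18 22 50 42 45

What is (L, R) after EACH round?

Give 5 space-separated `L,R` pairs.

Round 1 (k=18): L=160 R=71
Round 2 (k=22): L=71 R=129
Round 3 (k=50): L=129 R=126
Round 4 (k=42): L=126 R=50
Round 5 (k=45): L=50 R=175

Answer: 160,71 71,129 129,126 126,50 50,175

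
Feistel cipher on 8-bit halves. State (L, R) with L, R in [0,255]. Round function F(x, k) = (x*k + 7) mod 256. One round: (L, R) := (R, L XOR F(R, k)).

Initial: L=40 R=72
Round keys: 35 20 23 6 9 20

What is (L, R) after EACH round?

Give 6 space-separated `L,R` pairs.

Round 1 (k=35): L=72 R=247
Round 2 (k=20): L=247 R=27
Round 3 (k=23): L=27 R=131
Round 4 (k=6): L=131 R=2
Round 5 (k=9): L=2 R=154
Round 6 (k=20): L=154 R=13

Answer: 72,247 247,27 27,131 131,2 2,154 154,13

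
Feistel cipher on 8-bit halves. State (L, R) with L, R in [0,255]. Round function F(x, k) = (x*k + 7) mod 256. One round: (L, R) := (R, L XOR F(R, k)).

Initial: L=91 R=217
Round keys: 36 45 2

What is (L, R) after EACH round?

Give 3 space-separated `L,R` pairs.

Round 1 (k=36): L=217 R=208
Round 2 (k=45): L=208 R=78
Round 3 (k=2): L=78 R=115

Answer: 217,208 208,78 78,115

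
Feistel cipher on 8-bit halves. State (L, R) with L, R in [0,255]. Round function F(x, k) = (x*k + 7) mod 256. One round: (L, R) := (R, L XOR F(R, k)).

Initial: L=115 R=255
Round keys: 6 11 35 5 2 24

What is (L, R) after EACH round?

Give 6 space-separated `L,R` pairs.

Answer: 255,114 114,18 18,15 15,64 64,136 136,135

Derivation:
Round 1 (k=6): L=255 R=114
Round 2 (k=11): L=114 R=18
Round 3 (k=35): L=18 R=15
Round 4 (k=5): L=15 R=64
Round 5 (k=2): L=64 R=136
Round 6 (k=24): L=136 R=135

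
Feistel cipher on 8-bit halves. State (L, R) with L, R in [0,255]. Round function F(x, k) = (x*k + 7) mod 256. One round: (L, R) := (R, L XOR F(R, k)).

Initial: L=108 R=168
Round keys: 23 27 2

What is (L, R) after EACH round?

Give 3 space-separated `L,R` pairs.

Round 1 (k=23): L=168 R=115
Round 2 (k=27): L=115 R=128
Round 3 (k=2): L=128 R=116

Answer: 168,115 115,128 128,116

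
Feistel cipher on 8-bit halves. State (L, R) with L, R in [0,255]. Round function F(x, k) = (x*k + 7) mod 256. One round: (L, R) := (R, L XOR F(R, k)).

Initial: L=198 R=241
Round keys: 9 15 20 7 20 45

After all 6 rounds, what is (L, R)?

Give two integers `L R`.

Answer: 94 83

Derivation:
Round 1 (k=9): L=241 R=70
Round 2 (k=15): L=70 R=208
Round 3 (k=20): L=208 R=1
Round 4 (k=7): L=1 R=222
Round 5 (k=20): L=222 R=94
Round 6 (k=45): L=94 R=83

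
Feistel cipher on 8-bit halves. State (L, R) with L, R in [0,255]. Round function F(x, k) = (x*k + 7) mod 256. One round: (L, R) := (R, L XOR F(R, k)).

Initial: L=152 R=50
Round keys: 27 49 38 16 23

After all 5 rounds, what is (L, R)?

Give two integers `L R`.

Round 1 (k=27): L=50 R=213
Round 2 (k=49): L=213 R=254
Round 3 (k=38): L=254 R=110
Round 4 (k=16): L=110 R=25
Round 5 (k=23): L=25 R=40

Answer: 25 40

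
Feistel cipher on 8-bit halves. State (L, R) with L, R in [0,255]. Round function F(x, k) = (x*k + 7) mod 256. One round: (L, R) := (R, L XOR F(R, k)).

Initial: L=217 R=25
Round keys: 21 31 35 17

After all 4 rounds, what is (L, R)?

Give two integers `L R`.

Answer: 125 151

Derivation:
Round 1 (k=21): L=25 R=205
Round 2 (k=31): L=205 R=195
Round 3 (k=35): L=195 R=125
Round 4 (k=17): L=125 R=151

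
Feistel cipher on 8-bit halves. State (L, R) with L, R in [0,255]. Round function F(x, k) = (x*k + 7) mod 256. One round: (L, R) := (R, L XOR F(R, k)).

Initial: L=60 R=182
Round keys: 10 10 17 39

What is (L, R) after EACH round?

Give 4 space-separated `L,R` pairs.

Round 1 (k=10): L=182 R=31
Round 2 (k=10): L=31 R=139
Round 3 (k=17): L=139 R=93
Round 4 (k=39): L=93 R=185

Answer: 182,31 31,139 139,93 93,185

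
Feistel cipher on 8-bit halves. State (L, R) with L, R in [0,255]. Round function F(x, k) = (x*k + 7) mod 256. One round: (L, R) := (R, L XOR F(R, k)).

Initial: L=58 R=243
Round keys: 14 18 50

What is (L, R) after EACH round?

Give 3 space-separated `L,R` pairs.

Round 1 (k=14): L=243 R=107
Round 2 (k=18): L=107 R=126
Round 3 (k=50): L=126 R=200

Answer: 243,107 107,126 126,200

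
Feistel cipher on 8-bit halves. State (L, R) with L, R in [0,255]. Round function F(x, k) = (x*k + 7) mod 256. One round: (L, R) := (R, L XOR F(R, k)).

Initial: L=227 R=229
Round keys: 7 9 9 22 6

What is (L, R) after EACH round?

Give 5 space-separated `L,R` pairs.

Answer: 229,169 169,29 29,165 165,40 40,82

Derivation:
Round 1 (k=7): L=229 R=169
Round 2 (k=9): L=169 R=29
Round 3 (k=9): L=29 R=165
Round 4 (k=22): L=165 R=40
Round 5 (k=6): L=40 R=82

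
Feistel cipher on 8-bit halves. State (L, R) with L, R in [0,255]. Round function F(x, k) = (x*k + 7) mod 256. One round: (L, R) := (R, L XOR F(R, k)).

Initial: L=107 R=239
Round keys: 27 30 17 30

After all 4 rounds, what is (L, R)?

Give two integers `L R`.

Answer: 106 165

Derivation:
Round 1 (k=27): L=239 R=87
Round 2 (k=30): L=87 R=214
Round 3 (k=17): L=214 R=106
Round 4 (k=30): L=106 R=165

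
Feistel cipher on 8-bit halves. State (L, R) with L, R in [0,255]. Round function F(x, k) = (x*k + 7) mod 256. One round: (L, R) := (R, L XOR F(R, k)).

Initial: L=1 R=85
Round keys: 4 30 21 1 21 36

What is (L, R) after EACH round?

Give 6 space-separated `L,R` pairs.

Round 1 (k=4): L=85 R=90
Round 2 (k=30): L=90 R=198
Round 3 (k=21): L=198 R=31
Round 4 (k=1): L=31 R=224
Round 5 (k=21): L=224 R=120
Round 6 (k=36): L=120 R=7

Answer: 85,90 90,198 198,31 31,224 224,120 120,7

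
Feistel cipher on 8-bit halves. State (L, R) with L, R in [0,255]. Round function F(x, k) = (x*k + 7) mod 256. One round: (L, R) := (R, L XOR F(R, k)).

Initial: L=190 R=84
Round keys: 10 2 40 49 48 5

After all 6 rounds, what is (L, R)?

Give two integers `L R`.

Answer: 249 124

Derivation:
Round 1 (k=10): L=84 R=241
Round 2 (k=2): L=241 R=189
Round 3 (k=40): L=189 R=126
Round 4 (k=49): L=126 R=152
Round 5 (k=48): L=152 R=249
Round 6 (k=5): L=249 R=124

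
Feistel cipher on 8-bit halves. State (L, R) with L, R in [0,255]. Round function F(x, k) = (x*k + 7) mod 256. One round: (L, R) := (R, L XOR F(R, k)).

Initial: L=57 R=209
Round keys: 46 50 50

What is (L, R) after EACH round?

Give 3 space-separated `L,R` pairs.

Round 1 (k=46): L=209 R=172
Round 2 (k=50): L=172 R=78
Round 3 (k=50): L=78 R=239

Answer: 209,172 172,78 78,239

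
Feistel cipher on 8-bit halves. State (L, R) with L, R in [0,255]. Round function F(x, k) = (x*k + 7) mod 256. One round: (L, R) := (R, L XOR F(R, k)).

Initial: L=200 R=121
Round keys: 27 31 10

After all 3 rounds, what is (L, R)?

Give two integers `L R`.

Answer: 60 93

Derivation:
Round 1 (k=27): L=121 R=2
Round 2 (k=31): L=2 R=60
Round 3 (k=10): L=60 R=93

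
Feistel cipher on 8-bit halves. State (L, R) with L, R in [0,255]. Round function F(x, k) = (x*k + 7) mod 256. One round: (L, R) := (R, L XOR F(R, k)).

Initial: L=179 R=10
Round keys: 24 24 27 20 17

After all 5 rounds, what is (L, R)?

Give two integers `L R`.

Round 1 (k=24): L=10 R=68
Round 2 (k=24): L=68 R=109
Round 3 (k=27): L=109 R=194
Round 4 (k=20): L=194 R=66
Round 5 (k=17): L=66 R=171

Answer: 66 171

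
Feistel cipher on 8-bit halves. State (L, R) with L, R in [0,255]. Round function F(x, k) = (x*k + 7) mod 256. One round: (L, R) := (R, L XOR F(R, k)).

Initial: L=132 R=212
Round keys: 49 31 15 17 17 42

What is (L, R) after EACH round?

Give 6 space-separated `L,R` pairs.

Round 1 (k=49): L=212 R=31
Round 2 (k=31): L=31 R=28
Round 3 (k=15): L=28 R=180
Round 4 (k=17): L=180 R=231
Round 5 (k=17): L=231 R=234
Round 6 (k=42): L=234 R=140

Answer: 212,31 31,28 28,180 180,231 231,234 234,140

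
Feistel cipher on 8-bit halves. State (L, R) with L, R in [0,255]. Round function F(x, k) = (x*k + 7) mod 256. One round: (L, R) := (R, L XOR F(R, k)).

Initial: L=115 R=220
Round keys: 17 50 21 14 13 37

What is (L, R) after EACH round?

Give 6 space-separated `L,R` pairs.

Answer: 220,208 208,123 123,206 206,48 48,185 185,244

Derivation:
Round 1 (k=17): L=220 R=208
Round 2 (k=50): L=208 R=123
Round 3 (k=21): L=123 R=206
Round 4 (k=14): L=206 R=48
Round 5 (k=13): L=48 R=185
Round 6 (k=37): L=185 R=244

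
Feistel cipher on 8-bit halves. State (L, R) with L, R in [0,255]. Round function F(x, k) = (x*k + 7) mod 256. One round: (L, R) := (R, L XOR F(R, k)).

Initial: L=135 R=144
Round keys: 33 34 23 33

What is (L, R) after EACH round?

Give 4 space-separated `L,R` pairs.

Answer: 144,16 16,183 183,104 104,216

Derivation:
Round 1 (k=33): L=144 R=16
Round 2 (k=34): L=16 R=183
Round 3 (k=23): L=183 R=104
Round 4 (k=33): L=104 R=216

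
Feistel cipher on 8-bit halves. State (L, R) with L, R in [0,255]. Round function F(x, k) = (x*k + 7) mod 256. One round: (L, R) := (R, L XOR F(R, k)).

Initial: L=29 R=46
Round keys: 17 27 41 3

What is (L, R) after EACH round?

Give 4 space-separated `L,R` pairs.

Answer: 46,8 8,241 241,168 168,14

Derivation:
Round 1 (k=17): L=46 R=8
Round 2 (k=27): L=8 R=241
Round 3 (k=41): L=241 R=168
Round 4 (k=3): L=168 R=14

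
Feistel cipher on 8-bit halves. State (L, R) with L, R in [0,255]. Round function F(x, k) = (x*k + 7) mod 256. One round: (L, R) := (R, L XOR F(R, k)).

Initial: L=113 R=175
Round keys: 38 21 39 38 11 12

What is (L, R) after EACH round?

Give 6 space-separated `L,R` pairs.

Answer: 175,112 112,152 152,95 95,185 185,165 165,122

Derivation:
Round 1 (k=38): L=175 R=112
Round 2 (k=21): L=112 R=152
Round 3 (k=39): L=152 R=95
Round 4 (k=38): L=95 R=185
Round 5 (k=11): L=185 R=165
Round 6 (k=12): L=165 R=122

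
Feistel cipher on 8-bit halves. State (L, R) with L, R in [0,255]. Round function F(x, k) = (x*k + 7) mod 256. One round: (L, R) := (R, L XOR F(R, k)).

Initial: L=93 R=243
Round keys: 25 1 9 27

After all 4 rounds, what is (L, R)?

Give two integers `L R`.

Round 1 (k=25): L=243 R=159
Round 2 (k=1): L=159 R=85
Round 3 (k=9): L=85 R=155
Round 4 (k=27): L=155 R=53

Answer: 155 53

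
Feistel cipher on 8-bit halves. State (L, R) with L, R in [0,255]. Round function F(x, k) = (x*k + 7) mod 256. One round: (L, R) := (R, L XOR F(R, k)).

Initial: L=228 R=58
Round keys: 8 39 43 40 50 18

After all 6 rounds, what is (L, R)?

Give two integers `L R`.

Round 1 (k=8): L=58 R=51
Round 2 (k=39): L=51 R=246
Round 3 (k=43): L=246 R=106
Round 4 (k=40): L=106 R=97
Round 5 (k=50): L=97 R=147
Round 6 (k=18): L=147 R=60

Answer: 147 60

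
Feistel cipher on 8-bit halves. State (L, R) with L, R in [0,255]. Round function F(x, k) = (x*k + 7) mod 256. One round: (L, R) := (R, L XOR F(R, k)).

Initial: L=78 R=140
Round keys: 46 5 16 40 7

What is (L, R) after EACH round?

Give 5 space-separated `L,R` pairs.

Round 1 (k=46): L=140 R=97
Round 2 (k=5): L=97 R=96
Round 3 (k=16): L=96 R=102
Round 4 (k=40): L=102 R=151
Round 5 (k=7): L=151 R=78

Answer: 140,97 97,96 96,102 102,151 151,78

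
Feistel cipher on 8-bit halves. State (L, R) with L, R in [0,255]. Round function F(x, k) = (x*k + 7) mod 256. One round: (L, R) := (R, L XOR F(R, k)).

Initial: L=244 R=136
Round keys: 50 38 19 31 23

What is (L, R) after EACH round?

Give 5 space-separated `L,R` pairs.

Round 1 (k=50): L=136 R=99
Round 2 (k=38): L=99 R=49
Round 3 (k=19): L=49 R=201
Round 4 (k=31): L=201 R=111
Round 5 (k=23): L=111 R=201

Answer: 136,99 99,49 49,201 201,111 111,201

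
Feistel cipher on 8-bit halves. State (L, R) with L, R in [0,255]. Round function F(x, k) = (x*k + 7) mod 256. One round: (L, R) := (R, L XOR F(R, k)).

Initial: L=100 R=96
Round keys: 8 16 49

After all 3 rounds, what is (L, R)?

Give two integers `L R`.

Round 1 (k=8): L=96 R=99
Round 2 (k=16): L=99 R=87
Round 3 (k=49): L=87 R=205

Answer: 87 205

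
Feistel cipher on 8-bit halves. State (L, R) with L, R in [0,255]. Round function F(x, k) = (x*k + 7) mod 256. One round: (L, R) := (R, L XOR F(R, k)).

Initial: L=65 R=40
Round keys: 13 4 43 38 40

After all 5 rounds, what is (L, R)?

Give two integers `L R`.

Answer: 84 141

Derivation:
Round 1 (k=13): L=40 R=78
Round 2 (k=4): L=78 R=23
Round 3 (k=43): L=23 R=170
Round 4 (k=38): L=170 R=84
Round 5 (k=40): L=84 R=141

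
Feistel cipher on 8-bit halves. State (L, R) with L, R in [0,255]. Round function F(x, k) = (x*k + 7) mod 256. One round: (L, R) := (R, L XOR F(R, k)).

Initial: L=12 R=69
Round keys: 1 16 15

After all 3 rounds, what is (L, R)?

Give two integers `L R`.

Answer: 66 165

Derivation:
Round 1 (k=1): L=69 R=64
Round 2 (k=16): L=64 R=66
Round 3 (k=15): L=66 R=165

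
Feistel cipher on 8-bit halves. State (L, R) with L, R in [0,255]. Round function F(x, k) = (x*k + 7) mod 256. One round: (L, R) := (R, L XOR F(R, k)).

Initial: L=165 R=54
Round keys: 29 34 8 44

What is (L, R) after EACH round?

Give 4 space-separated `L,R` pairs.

Round 1 (k=29): L=54 R=128
Round 2 (k=34): L=128 R=49
Round 3 (k=8): L=49 R=15
Round 4 (k=44): L=15 R=170

Answer: 54,128 128,49 49,15 15,170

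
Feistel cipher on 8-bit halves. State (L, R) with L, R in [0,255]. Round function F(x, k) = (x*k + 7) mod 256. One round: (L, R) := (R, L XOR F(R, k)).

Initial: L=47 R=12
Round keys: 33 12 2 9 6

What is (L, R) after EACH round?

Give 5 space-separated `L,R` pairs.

Answer: 12,188 188,219 219,1 1,203 203,200

Derivation:
Round 1 (k=33): L=12 R=188
Round 2 (k=12): L=188 R=219
Round 3 (k=2): L=219 R=1
Round 4 (k=9): L=1 R=203
Round 5 (k=6): L=203 R=200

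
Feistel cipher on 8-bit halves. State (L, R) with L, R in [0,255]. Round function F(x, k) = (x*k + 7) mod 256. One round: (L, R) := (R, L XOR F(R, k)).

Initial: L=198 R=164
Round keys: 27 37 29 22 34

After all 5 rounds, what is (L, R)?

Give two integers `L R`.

Round 1 (k=27): L=164 R=149
Round 2 (k=37): L=149 R=52
Round 3 (k=29): L=52 R=126
Round 4 (k=22): L=126 R=239
Round 5 (k=34): L=239 R=187

Answer: 239 187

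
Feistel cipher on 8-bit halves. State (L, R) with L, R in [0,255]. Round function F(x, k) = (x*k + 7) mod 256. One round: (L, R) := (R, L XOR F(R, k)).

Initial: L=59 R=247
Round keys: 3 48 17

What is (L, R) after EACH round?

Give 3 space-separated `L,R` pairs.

Round 1 (k=3): L=247 R=215
Round 2 (k=48): L=215 R=160
Round 3 (k=17): L=160 R=112

Answer: 247,215 215,160 160,112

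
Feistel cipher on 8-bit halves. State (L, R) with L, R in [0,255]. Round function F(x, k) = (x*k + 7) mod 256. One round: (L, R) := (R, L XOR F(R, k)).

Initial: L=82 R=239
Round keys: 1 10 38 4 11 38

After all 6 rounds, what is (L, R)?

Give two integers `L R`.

Answer: 123 90

Derivation:
Round 1 (k=1): L=239 R=164
Round 2 (k=10): L=164 R=128
Round 3 (k=38): L=128 R=163
Round 4 (k=4): L=163 R=19
Round 5 (k=11): L=19 R=123
Round 6 (k=38): L=123 R=90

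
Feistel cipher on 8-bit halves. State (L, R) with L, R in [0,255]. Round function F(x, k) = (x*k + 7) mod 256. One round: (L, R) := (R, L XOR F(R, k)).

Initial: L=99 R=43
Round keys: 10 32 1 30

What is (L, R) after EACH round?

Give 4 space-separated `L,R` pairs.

Round 1 (k=10): L=43 R=214
Round 2 (k=32): L=214 R=236
Round 3 (k=1): L=236 R=37
Round 4 (k=30): L=37 R=177

Answer: 43,214 214,236 236,37 37,177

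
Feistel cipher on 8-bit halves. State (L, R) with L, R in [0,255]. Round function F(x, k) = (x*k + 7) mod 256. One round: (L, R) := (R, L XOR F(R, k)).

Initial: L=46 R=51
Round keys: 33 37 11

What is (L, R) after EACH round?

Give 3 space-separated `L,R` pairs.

Round 1 (k=33): L=51 R=180
Round 2 (k=37): L=180 R=56
Round 3 (k=11): L=56 R=219

Answer: 51,180 180,56 56,219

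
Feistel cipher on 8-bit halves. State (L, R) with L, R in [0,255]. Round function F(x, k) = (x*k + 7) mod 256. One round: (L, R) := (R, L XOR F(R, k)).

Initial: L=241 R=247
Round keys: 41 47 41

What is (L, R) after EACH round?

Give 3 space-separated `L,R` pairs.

Round 1 (k=41): L=247 R=103
Round 2 (k=47): L=103 R=7
Round 3 (k=41): L=7 R=65

Answer: 247,103 103,7 7,65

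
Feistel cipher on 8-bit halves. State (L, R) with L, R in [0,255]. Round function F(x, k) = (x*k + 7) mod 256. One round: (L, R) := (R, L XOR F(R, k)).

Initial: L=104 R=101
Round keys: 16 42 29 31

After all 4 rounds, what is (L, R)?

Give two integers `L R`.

Round 1 (k=16): L=101 R=63
Round 2 (k=42): L=63 R=56
Round 3 (k=29): L=56 R=96
Round 4 (k=31): L=96 R=159

Answer: 96 159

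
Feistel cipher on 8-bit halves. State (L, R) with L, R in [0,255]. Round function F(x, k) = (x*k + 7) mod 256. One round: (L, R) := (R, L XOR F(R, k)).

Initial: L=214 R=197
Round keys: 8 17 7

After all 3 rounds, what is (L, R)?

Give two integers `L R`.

Round 1 (k=8): L=197 R=249
Round 2 (k=17): L=249 R=85
Round 3 (k=7): L=85 R=163

Answer: 85 163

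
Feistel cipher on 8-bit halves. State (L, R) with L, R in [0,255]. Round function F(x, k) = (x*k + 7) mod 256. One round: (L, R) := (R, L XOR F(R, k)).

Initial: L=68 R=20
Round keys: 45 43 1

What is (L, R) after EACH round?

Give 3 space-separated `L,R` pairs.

Answer: 20,207 207,216 216,16

Derivation:
Round 1 (k=45): L=20 R=207
Round 2 (k=43): L=207 R=216
Round 3 (k=1): L=216 R=16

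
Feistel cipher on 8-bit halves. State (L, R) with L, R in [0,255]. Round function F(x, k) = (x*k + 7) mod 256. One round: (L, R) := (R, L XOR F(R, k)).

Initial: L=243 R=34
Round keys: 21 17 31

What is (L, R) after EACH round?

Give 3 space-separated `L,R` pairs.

Answer: 34,34 34,107 107,222

Derivation:
Round 1 (k=21): L=34 R=34
Round 2 (k=17): L=34 R=107
Round 3 (k=31): L=107 R=222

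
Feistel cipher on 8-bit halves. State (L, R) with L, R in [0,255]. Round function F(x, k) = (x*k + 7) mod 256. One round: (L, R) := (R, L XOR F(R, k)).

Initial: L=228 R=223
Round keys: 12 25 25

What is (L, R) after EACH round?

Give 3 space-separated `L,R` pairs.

Round 1 (k=12): L=223 R=159
Round 2 (k=25): L=159 R=81
Round 3 (k=25): L=81 R=111

Answer: 223,159 159,81 81,111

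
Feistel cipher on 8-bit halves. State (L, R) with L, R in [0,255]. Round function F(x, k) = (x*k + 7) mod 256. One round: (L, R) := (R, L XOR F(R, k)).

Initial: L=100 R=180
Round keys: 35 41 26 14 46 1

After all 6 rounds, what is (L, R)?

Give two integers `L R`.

Answer: 33 245

Derivation:
Round 1 (k=35): L=180 R=199
Round 2 (k=41): L=199 R=82
Round 3 (k=26): L=82 R=156
Round 4 (k=14): L=156 R=221
Round 5 (k=46): L=221 R=33
Round 6 (k=1): L=33 R=245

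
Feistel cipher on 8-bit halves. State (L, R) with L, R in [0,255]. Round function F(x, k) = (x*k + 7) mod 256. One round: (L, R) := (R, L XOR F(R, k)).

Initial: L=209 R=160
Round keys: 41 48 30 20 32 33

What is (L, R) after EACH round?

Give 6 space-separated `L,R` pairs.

Round 1 (k=41): L=160 R=118
Round 2 (k=48): L=118 R=135
Round 3 (k=30): L=135 R=175
Round 4 (k=20): L=175 R=52
Round 5 (k=32): L=52 R=40
Round 6 (k=33): L=40 R=27

Answer: 160,118 118,135 135,175 175,52 52,40 40,27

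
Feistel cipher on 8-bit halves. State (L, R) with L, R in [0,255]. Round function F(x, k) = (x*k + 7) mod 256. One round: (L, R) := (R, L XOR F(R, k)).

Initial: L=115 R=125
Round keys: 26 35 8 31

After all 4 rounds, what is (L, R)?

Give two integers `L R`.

Answer: 13 66

Derivation:
Round 1 (k=26): L=125 R=202
Round 2 (k=35): L=202 R=216
Round 3 (k=8): L=216 R=13
Round 4 (k=31): L=13 R=66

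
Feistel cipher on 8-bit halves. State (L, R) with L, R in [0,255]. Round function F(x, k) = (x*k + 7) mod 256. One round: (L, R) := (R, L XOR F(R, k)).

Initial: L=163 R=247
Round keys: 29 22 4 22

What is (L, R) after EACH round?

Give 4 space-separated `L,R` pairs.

Round 1 (k=29): L=247 R=161
Round 2 (k=22): L=161 R=42
Round 3 (k=4): L=42 R=14
Round 4 (k=22): L=14 R=17

Answer: 247,161 161,42 42,14 14,17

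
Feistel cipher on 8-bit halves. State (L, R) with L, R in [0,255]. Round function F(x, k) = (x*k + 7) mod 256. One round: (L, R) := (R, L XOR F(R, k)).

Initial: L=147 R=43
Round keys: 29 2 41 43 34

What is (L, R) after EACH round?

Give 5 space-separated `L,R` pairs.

Answer: 43,117 117,218 218,132 132,233 233,125

Derivation:
Round 1 (k=29): L=43 R=117
Round 2 (k=2): L=117 R=218
Round 3 (k=41): L=218 R=132
Round 4 (k=43): L=132 R=233
Round 5 (k=34): L=233 R=125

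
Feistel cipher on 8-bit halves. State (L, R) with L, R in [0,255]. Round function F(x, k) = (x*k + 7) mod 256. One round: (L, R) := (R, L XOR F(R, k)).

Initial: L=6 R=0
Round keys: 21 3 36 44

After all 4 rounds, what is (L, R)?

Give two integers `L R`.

Answer: 110 229

Derivation:
Round 1 (k=21): L=0 R=1
Round 2 (k=3): L=1 R=10
Round 3 (k=36): L=10 R=110
Round 4 (k=44): L=110 R=229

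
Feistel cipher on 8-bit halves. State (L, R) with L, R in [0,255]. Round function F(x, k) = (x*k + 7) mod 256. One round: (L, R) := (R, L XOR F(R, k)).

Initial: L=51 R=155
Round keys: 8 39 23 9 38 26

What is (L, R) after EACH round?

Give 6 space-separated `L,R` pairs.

Answer: 155,236 236,96 96,75 75,202 202,72 72,157

Derivation:
Round 1 (k=8): L=155 R=236
Round 2 (k=39): L=236 R=96
Round 3 (k=23): L=96 R=75
Round 4 (k=9): L=75 R=202
Round 5 (k=38): L=202 R=72
Round 6 (k=26): L=72 R=157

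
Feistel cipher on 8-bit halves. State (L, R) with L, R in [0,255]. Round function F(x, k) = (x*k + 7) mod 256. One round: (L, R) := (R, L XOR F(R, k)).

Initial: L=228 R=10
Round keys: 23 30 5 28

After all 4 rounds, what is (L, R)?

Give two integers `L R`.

Answer: 171 164

Derivation:
Round 1 (k=23): L=10 R=9
Round 2 (k=30): L=9 R=31
Round 3 (k=5): L=31 R=171
Round 4 (k=28): L=171 R=164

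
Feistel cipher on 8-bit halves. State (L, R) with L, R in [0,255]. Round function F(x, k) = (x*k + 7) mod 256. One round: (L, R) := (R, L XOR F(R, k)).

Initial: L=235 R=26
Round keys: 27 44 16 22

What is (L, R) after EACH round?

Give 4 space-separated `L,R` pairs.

Round 1 (k=27): L=26 R=46
Round 2 (k=44): L=46 R=245
Round 3 (k=16): L=245 R=121
Round 4 (k=22): L=121 R=152

Answer: 26,46 46,245 245,121 121,152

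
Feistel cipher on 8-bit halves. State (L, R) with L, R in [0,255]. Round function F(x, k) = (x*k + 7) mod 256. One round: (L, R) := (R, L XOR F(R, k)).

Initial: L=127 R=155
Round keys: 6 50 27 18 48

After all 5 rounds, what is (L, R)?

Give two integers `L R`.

Round 1 (k=6): L=155 R=214
Round 2 (k=50): L=214 R=72
Round 3 (k=27): L=72 R=73
Round 4 (k=18): L=73 R=97
Round 5 (k=48): L=97 R=126

Answer: 97 126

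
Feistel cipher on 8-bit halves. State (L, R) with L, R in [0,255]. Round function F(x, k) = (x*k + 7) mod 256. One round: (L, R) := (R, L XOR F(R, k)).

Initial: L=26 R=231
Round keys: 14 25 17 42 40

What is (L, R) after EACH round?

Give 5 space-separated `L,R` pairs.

Answer: 231,179 179,101 101,15 15,24 24,200

Derivation:
Round 1 (k=14): L=231 R=179
Round 2 (k=25): L=179 R=101
Round 3 (k=17): L=101 R=15
Round 4 (k=42): L=15 R=24
Round 5 (k=40): L=24 R=200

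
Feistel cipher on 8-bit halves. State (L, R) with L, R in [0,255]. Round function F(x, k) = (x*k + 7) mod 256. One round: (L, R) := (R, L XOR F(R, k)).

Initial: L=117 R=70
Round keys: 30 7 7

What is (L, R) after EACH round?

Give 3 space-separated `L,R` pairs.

Answer: 70,78 78,111 111,94

Derivation:
Round 1 (k=30): L=70 R=78
Round 2 (k=7): L=78 R=111
Round 3 (k=7): L=111 R=94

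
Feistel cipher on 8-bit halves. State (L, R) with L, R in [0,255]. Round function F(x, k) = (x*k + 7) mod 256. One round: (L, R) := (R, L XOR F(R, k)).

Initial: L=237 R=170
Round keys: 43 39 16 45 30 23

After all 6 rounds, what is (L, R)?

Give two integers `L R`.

Round 1 (k=43): L=170 R=120
Round 2 (k=39): L=120 R=229
Round 3 (k=16): L=229 R=47
Round 4 (k=45): L=47 R=175
Round 5 (k=30): L=175 R=166
Round 6 (k=23): L=166 R=94

Answer: 166 94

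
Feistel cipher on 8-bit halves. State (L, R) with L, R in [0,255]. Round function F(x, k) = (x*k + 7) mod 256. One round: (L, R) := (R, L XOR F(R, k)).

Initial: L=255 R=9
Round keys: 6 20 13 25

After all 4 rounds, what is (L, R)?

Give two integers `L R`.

Round 1 (k=6): L=9 R=194
Round 2 (k=20): L=194 R=38
Round 3 (k=13): L=38 R=55
Round 4 (k=25): L=55 R=64

Answer: 55 64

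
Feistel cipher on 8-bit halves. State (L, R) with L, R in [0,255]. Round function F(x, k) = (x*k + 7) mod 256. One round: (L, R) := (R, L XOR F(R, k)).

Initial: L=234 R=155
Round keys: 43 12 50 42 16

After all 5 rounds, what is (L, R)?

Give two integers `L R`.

Round 1 (k=43): L=155 R=250
Round 2 (k=12): L=250 R=36
Round 3 (k=50): L=36 R=245
Round 4 (k=42): L=245 R=29
Round 5 (k=16): L=29 R=34

Answer: 29 34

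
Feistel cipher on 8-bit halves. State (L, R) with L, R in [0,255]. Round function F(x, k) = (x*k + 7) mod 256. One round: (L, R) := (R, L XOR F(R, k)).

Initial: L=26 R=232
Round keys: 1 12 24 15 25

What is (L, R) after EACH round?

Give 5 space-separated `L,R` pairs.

Answer: 232,245 245,107 107,250 250,198 198,167

Derivation:
Round 1 (k=1): L=232 R=245
Round 2 (k=12): L=245 R=107
Round 3 (k=24): L=107 R=250
Round 4 (k=15): L=250 R=198
Round 5 (k=25): L=198 R=167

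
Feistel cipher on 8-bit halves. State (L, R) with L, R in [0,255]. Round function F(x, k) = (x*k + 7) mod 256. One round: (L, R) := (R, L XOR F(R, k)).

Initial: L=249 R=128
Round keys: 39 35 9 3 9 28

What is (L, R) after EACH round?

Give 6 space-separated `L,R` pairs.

Answer: 128,126 126,193 193,174 174,208 208,249 249,147

Derivation:
Round 1 (k=39): L=128 R=126
Round 2 (k=35): L=126 R=193
Round 3 (k=9): L=193 R=174
Round 4 (k=3): L=174 R=208
Round 5 (k=9): L=208 R=249
Round 6 (k=28): L=249 R=147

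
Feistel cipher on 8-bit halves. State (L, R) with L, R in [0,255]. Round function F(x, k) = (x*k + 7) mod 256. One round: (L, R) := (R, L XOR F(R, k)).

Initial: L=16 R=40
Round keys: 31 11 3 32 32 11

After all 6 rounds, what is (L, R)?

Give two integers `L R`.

Answer: 251 147

Derivation:
Round 1 (k=31): L=40 R=207
Round 2 (k=11): L=207 R=196
Round 3 (k=3): L=196 R=156
Round 4 (k=32): L=156 R=67
Round 5 (k=32): L=67 R=251
Round 6 (k=11): L=251 R=147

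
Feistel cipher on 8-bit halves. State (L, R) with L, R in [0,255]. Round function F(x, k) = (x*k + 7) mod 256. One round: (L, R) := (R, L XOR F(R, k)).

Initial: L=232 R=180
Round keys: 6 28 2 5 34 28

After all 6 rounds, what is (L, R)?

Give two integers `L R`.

Round 1 (k=6): L=180 R=215
Round 2 (k=28): L=215 R=63
Round 3 (k=2): L=63 R=82
Round 4 (k=5): L=82 R=158
Round 5 (k=34): L=158 R=81
Round 6 (k=28): L=81 R=125

Answer: 81 125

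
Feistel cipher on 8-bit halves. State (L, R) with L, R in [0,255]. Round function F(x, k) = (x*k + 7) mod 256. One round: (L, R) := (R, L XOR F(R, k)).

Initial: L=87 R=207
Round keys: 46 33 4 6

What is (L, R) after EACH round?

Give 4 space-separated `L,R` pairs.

Answer: 207,110 110,250 250,129 129,247

Derivation:
Round 1 (k=46): L=207 R=110
Round 2 (k=33): L=110 R=250
Round 3 (k=4): L=250 R=129
Round 4 (k=6): L=129 R=247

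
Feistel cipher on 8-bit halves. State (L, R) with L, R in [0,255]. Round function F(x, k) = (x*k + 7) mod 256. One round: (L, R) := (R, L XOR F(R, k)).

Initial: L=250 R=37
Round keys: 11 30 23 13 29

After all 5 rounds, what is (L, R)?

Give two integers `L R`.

Round 1 (k=11): L=37 R=100
Round 2 (k=30): L=100 R=154
Round 3 (k=23): L=154 R=185
Round 4 (k=13): L=185 R=246
Round 5 (k=29): L=246 R=92

Answer: 246 92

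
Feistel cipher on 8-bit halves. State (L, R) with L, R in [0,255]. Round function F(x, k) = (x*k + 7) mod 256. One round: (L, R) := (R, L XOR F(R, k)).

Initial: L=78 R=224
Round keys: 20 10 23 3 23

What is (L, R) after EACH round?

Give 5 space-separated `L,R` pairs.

Answer: 224,201 201,1 1,215 215,141 141,101

Derivation:
Round 1 (k=20): L=224 R=201
Round 2 (k=10): L=201 R=1
Round 3 (k=23): L=1 R=215
Round 4 (k=3): L=215 R=141
Round 5 (k=23): L=141 R=101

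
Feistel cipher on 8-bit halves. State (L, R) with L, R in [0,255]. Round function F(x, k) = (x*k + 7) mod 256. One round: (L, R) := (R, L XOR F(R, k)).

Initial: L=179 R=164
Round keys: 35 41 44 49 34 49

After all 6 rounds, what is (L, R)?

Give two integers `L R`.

Round 1 (k=35): L=164 R=192
Round 2 (k=41): L=192 R=99
Round 3 (k=44): L=99 R=203
Round 4 (k=49): L=203 R=129
Round 5 (k=34): L=129 R=226
Round 6 (k=49): L=226 R=200

Answer: 226 200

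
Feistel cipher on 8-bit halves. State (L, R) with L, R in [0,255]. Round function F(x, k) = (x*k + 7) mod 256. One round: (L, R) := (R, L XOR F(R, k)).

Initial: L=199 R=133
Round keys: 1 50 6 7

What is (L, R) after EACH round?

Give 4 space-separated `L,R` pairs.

Answer: 133,75 75,40 40,188 188,3

Derivation:
Round 1 (k=1): L=133 R=75
Round 2 (k=50): L=75 R=40
Round 3 (k=6): L=40 R=188
Round 4 (k=7): L=188 R=3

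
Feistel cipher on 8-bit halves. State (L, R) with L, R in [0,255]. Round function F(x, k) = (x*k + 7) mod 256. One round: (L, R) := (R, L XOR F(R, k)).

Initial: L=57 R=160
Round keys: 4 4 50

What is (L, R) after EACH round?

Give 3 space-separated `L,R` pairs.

Round 1 (k=4): L=160 R=190
Round 2 (k=4): L=190 R=95
Round 3 (k=50): L=95 R=43

Answer: 160,190 190,95 95,43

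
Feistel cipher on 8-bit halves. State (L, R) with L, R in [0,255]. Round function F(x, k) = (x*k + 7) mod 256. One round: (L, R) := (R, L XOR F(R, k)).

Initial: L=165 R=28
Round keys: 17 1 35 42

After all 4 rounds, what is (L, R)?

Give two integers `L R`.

Answer: 92 78

Derivation:
Round 1 (k=17): L=28 R=70
Round 2 (k=1): L=70 R=81
Round 3 (k=35): L=81 R=92
Round 4 (k=42): L=92 R=78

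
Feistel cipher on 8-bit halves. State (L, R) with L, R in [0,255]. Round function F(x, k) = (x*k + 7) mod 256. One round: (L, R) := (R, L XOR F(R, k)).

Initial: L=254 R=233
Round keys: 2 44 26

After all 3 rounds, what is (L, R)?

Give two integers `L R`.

Answer: 82 124

Derivation:
Round 1 (k=2): L=233 R=39
Round 2 (k=44): L=39 R=82
Round 3 (k=26): L=82 R=124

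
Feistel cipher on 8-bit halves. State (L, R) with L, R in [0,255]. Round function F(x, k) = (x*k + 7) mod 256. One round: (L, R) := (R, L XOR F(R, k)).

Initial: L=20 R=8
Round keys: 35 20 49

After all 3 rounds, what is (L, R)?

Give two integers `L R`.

Answer: 235 9

Derivation:
Round 1 (k=35): L=8 R=11
Round 2 (k=20): L=11 R=235
Round 3 (k=49): L=235 R=9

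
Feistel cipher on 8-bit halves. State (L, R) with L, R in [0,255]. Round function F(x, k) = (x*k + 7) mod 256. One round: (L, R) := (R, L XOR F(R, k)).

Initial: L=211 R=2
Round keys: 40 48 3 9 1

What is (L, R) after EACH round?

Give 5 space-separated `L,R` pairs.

Round 1 (k=40): L=2 R=132
Round 2 (k=48): L=132 R=197
Round 3 (k=3): L=197 R=210
Round 4 (k=9): L=210 R=172
Round 5 (k=1): L=172 R=97

Answer: 2,132 132,197 197,210 210,172 172,97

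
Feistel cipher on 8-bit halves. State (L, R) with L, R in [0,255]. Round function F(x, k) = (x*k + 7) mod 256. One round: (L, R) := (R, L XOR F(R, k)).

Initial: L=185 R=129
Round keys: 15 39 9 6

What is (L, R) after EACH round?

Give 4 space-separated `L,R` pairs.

Round 1 (k=15): L=129 R=47
Round 2 (k=39): L=47 R=177
Round 3 (k=9): L=177 R=111
Round 4 (k=6): L=111 R=16

Answer: 129,47 47,177 177,111 111,16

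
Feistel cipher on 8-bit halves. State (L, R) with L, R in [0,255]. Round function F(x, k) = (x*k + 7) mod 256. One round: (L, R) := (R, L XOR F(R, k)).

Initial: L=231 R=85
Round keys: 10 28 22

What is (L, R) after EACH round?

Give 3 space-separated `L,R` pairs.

Answer: 85,190 190,154 154,253

Derivation:
Round 1 (k=10): L=85 R=190
Round 2 (k=28): L=190 R=154
Round 3 (k=22): L=154 R=253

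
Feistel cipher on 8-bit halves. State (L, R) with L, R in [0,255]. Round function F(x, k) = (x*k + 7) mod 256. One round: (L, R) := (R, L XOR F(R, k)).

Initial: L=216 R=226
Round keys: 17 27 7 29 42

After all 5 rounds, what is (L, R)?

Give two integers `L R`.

Answer: 5 159

Derivation:
Round 1 (k=17): L=226 R=209
Round 2 (k=27): L=209 R=240
Round 3 (k=7): L=240 R=70
Round 4 (k=29): L=70 R=5
Round 5 (k=42): L=5 R=159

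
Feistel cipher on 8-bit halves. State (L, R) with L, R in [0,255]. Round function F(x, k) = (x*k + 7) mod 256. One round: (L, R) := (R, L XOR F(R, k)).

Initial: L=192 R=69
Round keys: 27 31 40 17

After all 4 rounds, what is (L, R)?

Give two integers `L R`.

Round 1 (k=27): L=69 R=142
Round 2 (k=31): L=142 R=124
Round 3 (k=40): L=124 R=233
Round 4 (k=17): L=233 R=252

Answer: 233 252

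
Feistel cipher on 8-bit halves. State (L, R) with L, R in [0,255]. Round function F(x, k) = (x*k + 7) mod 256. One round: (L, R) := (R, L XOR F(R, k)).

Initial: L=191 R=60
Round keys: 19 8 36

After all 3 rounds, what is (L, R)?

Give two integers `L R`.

Round 1 (k=19): L=60 R=196
Round 2 (k=8): L=196 R=27
Round 3 (k=36): L=27 R=23

Answer: 27 23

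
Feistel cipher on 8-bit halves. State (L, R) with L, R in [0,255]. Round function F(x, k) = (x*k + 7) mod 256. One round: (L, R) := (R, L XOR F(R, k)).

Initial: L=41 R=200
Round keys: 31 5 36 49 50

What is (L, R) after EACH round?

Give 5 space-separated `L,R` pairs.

Answer: 200,22 22,189 189,141 141,185 185,164

Derivation:
Round 1 (k=31): L=200 R=22
Round 2 (k=5): L=22 R=189
Round 3 (k=36): L=189 R=141
Round 4 (k=49): L=141 R=185
Round 5 (k=50): L=185 R=164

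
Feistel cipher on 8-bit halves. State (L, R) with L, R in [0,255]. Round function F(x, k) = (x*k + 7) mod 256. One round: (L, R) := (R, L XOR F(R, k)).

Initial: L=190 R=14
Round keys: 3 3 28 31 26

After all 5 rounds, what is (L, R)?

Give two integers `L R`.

Answer: 141 137

Derivation:
Round 1 (k=3): L=14 R=143
Round 2 (k=3): L=143 R=186
Round 3 (k=28): L=186 R=208
Round 4 (k=31): L=208 R=141
Round 5 (k=26): L=141 R=137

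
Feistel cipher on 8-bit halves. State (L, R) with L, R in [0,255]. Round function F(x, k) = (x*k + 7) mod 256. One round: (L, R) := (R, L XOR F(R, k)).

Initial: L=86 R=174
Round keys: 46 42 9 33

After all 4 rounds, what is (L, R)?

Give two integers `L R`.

Round 1 (k=46): L=174 R=29
Round 2 (k=42): L=29 R=103
Round 3 (k=9): L=103 R=187
Round 4 (k=33): L=187 R=69

Answer: 187 69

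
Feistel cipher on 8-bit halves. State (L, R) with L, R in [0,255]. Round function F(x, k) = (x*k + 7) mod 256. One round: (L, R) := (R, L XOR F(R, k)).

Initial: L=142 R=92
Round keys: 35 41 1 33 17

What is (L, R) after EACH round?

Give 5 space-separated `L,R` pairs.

Answer: 92,21 21,56 56,42 42,73 73,202

Derivation:
Round 1 (k=35): L=92 R=21
Round 2 (k=41): L=21 R=56
Round 3 (k=1): L=56 R=42
Round 4 (k=33): L=42 R=73
Round 5 (k=17): L=73 R=202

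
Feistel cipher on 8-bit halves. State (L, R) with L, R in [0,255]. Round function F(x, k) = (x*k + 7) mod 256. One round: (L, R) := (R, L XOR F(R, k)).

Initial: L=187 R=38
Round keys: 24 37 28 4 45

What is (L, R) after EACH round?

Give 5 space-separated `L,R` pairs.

Answer: 38,44 44,69 69,191 191,70 70,234

Derivation:
Round 1 (k=24): L=38 R=44
Round 2 (k=37): L=44 R=69
Round 3 (k=28): L=69 R=191
Round 4 (k=4): L=191 R=70
Round 5 (k=45): L=70 R=234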